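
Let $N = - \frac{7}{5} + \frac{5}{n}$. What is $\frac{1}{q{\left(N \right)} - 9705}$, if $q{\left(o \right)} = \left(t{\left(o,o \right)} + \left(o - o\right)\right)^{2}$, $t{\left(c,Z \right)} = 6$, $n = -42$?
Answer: $- \frac{1}{9669} \approx -0.00010342$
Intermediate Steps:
$N = - \frac{319}{210}$ ($N = - \frac{7}{5} + \frac{5}{-42} = \left(-7\right) \frac{1}{5} + 5 \left(- \frac{1}{42}\right) = - \frac{7}{5} - \frac{5}{42} = - \frac{319}{210} \approx -1.519$)
$q{\left(o \right)} = 36$ ($q{\left(o \right)} = \left(6 + \left(o - o\right)\right)^{2} = \left(6 + 0\right)^{2} = 6^{2} = 36$)
$\frac{1}{q{\left(N \right)} - 9705} = \frac{1}{36 - 9705} = \frac{1}{-9669} = - \frac{1}{9669}$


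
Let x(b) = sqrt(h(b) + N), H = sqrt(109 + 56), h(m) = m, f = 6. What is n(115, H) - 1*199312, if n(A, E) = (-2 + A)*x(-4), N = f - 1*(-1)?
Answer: -199312 + 113*sqrt(3) ≈ -1.9912e+5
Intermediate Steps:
H = sqrt(165) ≈ 12.845
N = 7 (N = 6 - 1*(-1) = 6 + 1 = 7)
x(b) = sqrt(7 + b) (x(b) = sqrt(b + 7) = sqrt(7 + b))
n(A, E) = sqrt(3)*(-2 + A) (n(A, E) = (-2 + A)*sqrt(7 - 4) = (-2 + A)*sqrt(3) = sqrt(3)*(-2 + A))
n(115, H) - 1*199312 = sqrt(3)*(-2 + 115) - 1*199312 = sqrt(3)*113 - 199312 = 113*sqrt(3) - 199312 = -199312 + 113*sqrt(3)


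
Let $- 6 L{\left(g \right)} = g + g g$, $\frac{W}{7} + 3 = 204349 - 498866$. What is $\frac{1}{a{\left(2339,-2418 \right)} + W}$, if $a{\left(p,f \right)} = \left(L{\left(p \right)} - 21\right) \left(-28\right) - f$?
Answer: $\frac{1}{23483246} \approx 4.2584 \cdot 10^{-8}$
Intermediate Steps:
$W = -2061640$ ($W = -21 + 7 \left(204349 - 498866\right) = -21 + 7 \left(-294517\right) = -21 - 2061619 = -2061640$)
$L{\left(g \right)} = - \frac{g}{6} - \frac{g^{2}}{6}$ ($L{\left(g \right)} = - \frac{g + g g}{6} = - \frac{g + g^{2}}{6} = - \frac{g}{6} - \frac{g^{2}}{6}$)
$a{\left(p,f \right)} = 588 - f + \frac{14 p \left(1 + p\right)}{3}$ ($a{\left(p,f \right)} = \left(- \frac{p \left(1 + p\right)}{6} - 21\right) \left(-28\right) - f = \left(-21 - \frac{p \left(1 + p\right)}{6}\right) \left(-28\right) - f = \left(588 + \frac{14 p \left(1 + p\right)}{3}\right) - f = 588 - f + \frac{14 p \left(1 + p\right)}{3}$)
$\frac{1}{a{\left(2339,-2418 \right)} + W} = \frac{1}{\left(588 - -2418 + \frac{14}{3} \cdot 2339 \left(1 + 2339\right)\right) - 2061640} = \frac{1}{\left(588 + 2418 + \frac{14}{3} \cdot 2339 \cdot 2340\right) - 2061640} = \frac{1}{\left(588 + 2418 + 25541880\right) - 2061640} = \frac{1}{25544886 - 2061640} = \frac{1}{23483246}$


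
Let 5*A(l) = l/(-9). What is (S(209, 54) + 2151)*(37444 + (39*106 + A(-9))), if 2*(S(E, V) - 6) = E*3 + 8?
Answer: 1028852559/10 ≈ 1.0289e+8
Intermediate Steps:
A(l) = -l/45 (A(l) = (l/(-9))/5 = (l*(-⅑))/5 = (-l/9)/5 = -l/45)
S(E, V) = 10 + 3*E/2 (S(E, V) = 6 + (E*3 + 8)/2 = 6 + (3*E + 8)/2 = 6 + (8 + 3*E)/2 = 6 + (4 + 3*E/2) = 10 + 3*E/2)
(S(209, 54) + 2151)*(37444 + (39*106 + A(-9))) = ((10 + (3/2)*209) + 2151)*(37444 + (39*106 - 1/45*(-9))) = ((10 + 627/2) + 2151)*(37444 + (4134 + ⅕)) = (647/2 + 2151)*(37444 + 20671/5) = (4949/2)*(207891/5) = 1028852559/10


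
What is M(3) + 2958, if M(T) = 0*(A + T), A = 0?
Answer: 2958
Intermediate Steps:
M(T) = 0 (M(T) = 0*(0 + T) = 0*T = 0)
M(3) + 2958 = 0 + 2958 = 2958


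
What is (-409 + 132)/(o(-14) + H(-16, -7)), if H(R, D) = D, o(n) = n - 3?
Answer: 277/24 ≈ 11.542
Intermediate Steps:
o(n) = -3 + n
(-409 + 132)/(o(-14) + H(-16, -7)) = (-409 + 132)/((-3 - 14) - 7) = -277/(-17 - 7) = -277/(-24) = -277*(-1/24) = 277/24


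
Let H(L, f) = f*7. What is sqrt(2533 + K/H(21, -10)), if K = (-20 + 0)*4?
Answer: 9*sqrt(1533)/7 ≈ 50.340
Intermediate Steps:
H(L, f) = 7*f
K = -80 (K = -20*4 = -80)
sqrt(2533 + K/H(21, -10)) = sqrt(2533 - 80/(7*(-10))) = sqrt(2533 - 80/(-70)) = sqrt(2533 - 80*(-1/70)) = sqrt(2533 + 8/7) = sqrt(17739/7) = 9*sqrt(1533)/7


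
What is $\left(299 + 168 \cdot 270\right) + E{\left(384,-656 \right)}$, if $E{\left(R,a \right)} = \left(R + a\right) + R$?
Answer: $45771$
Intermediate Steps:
$E{\left(R,a \right)} = a + 2 R$
$\left(299 + 168 \cdot 270\right) + E{\left(384,-656 \right)} = \left(299 + 168 \cdot 270\right) + \left(-656 + 2 \cdot 384\right) = \left(299 + 45360\right) + \left(-656 + 768\right) = 45659 + 112 = 45771$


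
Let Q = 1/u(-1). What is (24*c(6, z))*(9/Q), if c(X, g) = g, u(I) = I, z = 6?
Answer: -1296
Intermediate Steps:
Q = -1 (Q = 1/(-1) = -1)
(24*c(6, z))*(9/Q) = (24*6)*(9/(-1)) = 144*(9*(-1)) = 144*(-9) = -1296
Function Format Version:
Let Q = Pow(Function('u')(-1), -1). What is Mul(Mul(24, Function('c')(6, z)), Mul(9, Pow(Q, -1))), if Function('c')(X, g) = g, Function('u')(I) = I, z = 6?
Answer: -1296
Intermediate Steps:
Q = -1 (Q = Pow(-1, -1) = -1)
Mul(Mul(24, Function('c')(6, z)), Mul(9, Pow(Q, -1))) = Mul(Mul(24, 6), Mul(9, Pow(-1, -1))) = Mul(144, Mul(9, -1)) = Mul(144, -9) = -1296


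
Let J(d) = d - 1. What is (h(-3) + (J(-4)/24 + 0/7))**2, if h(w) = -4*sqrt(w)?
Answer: -27623/576 + 5*I*sqrt(3)/3 ≈ -47.957 + 2.8868*I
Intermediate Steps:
J(d) = -1 + d
(h(-3) + (J(-4)/24 + 0/7))**2 = (-4*I*sqrt(3) + ((-1 - 4)/24 + 0/7))**2 = (-4*I*sqrt(3) + (-5*1/24 + 0*(1/7)))**2 = (-4*I*sqrt(3) + (-5/24 + 0))**2 = (-4*I*sqrt(3) - 5/24)**2 = (-5/24 - 4*I*sqrt(3))**2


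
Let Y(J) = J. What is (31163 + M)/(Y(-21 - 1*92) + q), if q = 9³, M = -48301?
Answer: -779/28 ≈ -27.821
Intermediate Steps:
q = 729
(31163 + M)/(Y(-21 - 1*92) + q) = (31163 - 48301)/((-21 - 1*92) + 729) = -17138/((-21 - 92) + 729) = -17138/(-113 + 729) = -17138/616 = -17138*1/616 = -779/28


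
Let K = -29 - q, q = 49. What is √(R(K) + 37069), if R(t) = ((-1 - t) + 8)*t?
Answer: √30439 ≈ 174.47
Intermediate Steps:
K = -78 (K = -29 - 1*49 = -29 - 49 = -78)
R(t) = t*(7 - t) (R(t) = (7 - t)*t = t*(7 - t))
√(R(K) + 37069) = √(-78*(7 - 1*(-78)) + 37069) = √(-78*(7 + 78) + 37069) = √(-78*85 + 37069) = √(-6630 + 37069) = √30439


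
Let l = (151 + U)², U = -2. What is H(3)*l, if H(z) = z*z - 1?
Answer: 177608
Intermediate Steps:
l = 22201 (l = (151 - 2)² = 149² = 22201)
H(z) = -1 + z² (H(z) = z² - 1 = -1 + z²)
H(3)*l = (-1 + 3²)*22201 = (-1 + 9)*22201 = 8*22201 = 177608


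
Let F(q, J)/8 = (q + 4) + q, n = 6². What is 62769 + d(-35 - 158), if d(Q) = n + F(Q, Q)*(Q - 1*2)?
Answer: 658725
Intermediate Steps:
n = 36
F(q, J) = 32 + 16*q (F(q, J) = 8*((q + 4) + q) = 8*((4 + q) + q) = 8*(4 + 2*q) = 32 + 16*q)
d(Q) = 36 + (-2 + Q)*(32 + 16*Q) (d(Q) = 36 + (32 + 16*Q)*(Q - 1*2) = 36 + (32 + 16*Q)*(Q - 2) = 36 + (32 + 16*Q)*(-2 + Q) = 36 + (-2 + Q)*(32 + 16*Q))
62769 + d(-35 - 158) = 62769 + (-28 + 16*(-35 - 158)²) = 62769 + (-28 + 16*(-193)²) = 62769 + (-28 + 16*37249) = 62769 + (-28 + 595984) = 62769 + 595956 = 658725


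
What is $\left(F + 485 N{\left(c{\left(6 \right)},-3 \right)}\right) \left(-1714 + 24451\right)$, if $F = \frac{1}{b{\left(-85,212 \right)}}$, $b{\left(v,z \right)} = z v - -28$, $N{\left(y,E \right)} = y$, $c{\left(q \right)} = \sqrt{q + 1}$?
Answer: $- \frac{1749}{1384} + 11027445 \sqrt{7} \approx 2.9176 \cdot 10^{7}$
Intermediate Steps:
$c{\left(q \right)} = \sqrt{1 + q}$
$b{\left(v,z \right)} = 28 + v z$ ($b{\left(v,z \right)} = v z + 28 = 28 + v z$)
$F = - \frac{1}{17992}$ ($F = \frac{1}{28 - 18020} = \frac{1}{-17992} = - \frac{1}{17992} \approx -5.558 \cdot 10^{-5}$)
$\left(F + 485 N{\left(c{\left(6 \right)},-3 \right)}\right) \left(-1714 + 24451\right) = \left(- \frac{1}{17992} + 485 \sqrt{1 + 6}\right) \left(-1714 + 24451\right) = \left(- \frac{1}{17992} + 485 \sqrt{7}\right) 22737 = - \frac{1749}{1384} + 11027445 \sqrt{7}$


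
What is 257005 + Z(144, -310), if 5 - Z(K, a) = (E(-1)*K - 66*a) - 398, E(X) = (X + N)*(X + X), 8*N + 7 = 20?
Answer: 237128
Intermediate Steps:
N = 13/8 (N = -7/8 + (⅛)*20 = -7/8 + 5/2 = 13/8 ≈ 1.6250)
E(X) = 2*X*(13/8 + X) (E(X) = (X + 13/8)*(X + X) = (13/8 + X)*(2*X) = 2*X*(13/8 + X))
Z(K, a) = 403 + 66*a + 5*K/4 (Z(K, a) = 5 - ((((¼)*(-1)*(13 + 8*(-1)))*K - 66*a) - 398) = 5 - ((((¼)*(-1)*(13 - 8))*K - 66*a) - 398) = 5 - ((((¼)*(-1)*5)*K - 66*a) - 398) = 5 - ((-5*K/4 - 66*a) - 398) = 5 - ((-66*a - 5*K/4) - 398) = 5 - (-398 - 66*a - 5*K/4) = 5 + (398 + 66*a + 5*K/4) = 403 + 66*a + 5*K/4)
257005 + Z(144, -310) = 257005 + (403 + 66*(-310) + (5/4)*144) = 257005 + (403 - 20460 + 180) = 257005 - 19877 = 237128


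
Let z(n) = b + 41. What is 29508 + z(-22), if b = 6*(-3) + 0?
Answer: 29531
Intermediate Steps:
b = -18 (b = -18 + 0 = -18)
z(n) = 23 (z(n) = -18 + 41 = 23)
29508 + z(-22) = 29508 + 23 = 29531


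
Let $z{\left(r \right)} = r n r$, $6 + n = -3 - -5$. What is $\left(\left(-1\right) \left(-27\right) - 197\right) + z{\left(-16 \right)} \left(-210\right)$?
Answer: $214870$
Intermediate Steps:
$n = -4$ ($n = -6 - -2 = -6 + \left(-3 + 5\right) = -6 + 2 = -4$)
$z{\left(r \right)} = - 4 r^{2}$ ($z{\left(r \right)} = r \left(-4\right) r = - 4 r r = - 4 r^{2}$)
$\left(\left(-1\right) \left(-27\right) - 197\right) + z{\left(-16 \right)} \left(-210\right) = \left(\left(-1\right) \left(-27\right) - 197\right) + - 4 \left(-16\right)^{2} \left(-210\right) = \left(27 - 197\right) + \left(-4\right) 256 \left(-210\right) = -170 - -215040 = -170 + 215040 = 214870$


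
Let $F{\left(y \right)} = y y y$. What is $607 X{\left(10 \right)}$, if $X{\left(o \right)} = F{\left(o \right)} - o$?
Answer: $600930$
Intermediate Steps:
$F{\left(y \right)} = y^{3}$ ($F{\left(y \right)} = y^{2} y = y^{3}$)
$X{\left(o \right)} = o^{3} - o$
$607 X{\left(10 \right)} = 607 \left(10^{3} - 10\right) = 607 \left(1000 - 10\right) = 607 \cdot 990 = 600930$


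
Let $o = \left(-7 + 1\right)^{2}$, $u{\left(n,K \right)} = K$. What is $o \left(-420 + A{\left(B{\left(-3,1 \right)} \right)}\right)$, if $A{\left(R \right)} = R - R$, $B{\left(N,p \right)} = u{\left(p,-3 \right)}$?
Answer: $-15120$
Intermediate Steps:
$B{\left(N,p \right)} = -3$
$A{\left(R \right)} = 0$
$o = 36$ ($o = \left(-6\right)^{2} = 36$)
$o \left(-420 + A{\left(B{\left(-3,1 \right)} \right)}\right) = 36 \left(-420 + 0\right) = 36 \left(-420\right) = -15120$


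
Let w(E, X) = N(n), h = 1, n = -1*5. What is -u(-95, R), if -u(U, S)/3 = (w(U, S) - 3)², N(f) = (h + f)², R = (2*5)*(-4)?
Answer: 507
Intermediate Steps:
n = -5
R = -40 (R = 10*(-4) = -40)
N(f) = (1 + f)²
w(E, X) = 16 (w(E, X) = (1 - 5)² = (-4)² = 16)
u(U, S) = -507 (u(U, S) = -3*(16 - 3)² = -3*13² = -3*169 = -507)
-u(-95, R) = -1*(-507) = 507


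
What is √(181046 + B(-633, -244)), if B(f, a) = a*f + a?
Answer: √335254 ≈ 579.01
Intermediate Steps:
B(f, a) = a + a*f
√(181046 + B(-633, -244)) = √(181046 - 244*(1 - 633)) = √(181046 - 244*(-632)) = √(181046 + 154208) = √335254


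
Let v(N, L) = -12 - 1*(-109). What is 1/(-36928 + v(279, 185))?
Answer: -1/36831 ≈ -2.7151e-5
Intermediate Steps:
v(N, L) = 97 (v(N, L) = -12 + 109 = 97)
1/(-36928 + v(279, 185)) = 1/(-36928 + 97) = 1/(-36831) = -1/36831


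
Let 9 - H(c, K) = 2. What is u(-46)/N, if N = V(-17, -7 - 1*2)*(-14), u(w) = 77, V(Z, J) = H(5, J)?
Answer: -11/14 ≈ -0.78571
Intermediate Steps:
H(c, K) = 7 (H(c, K) = 9 - 1*2 = 9 - 2 = 7)
V(Z, J) = 7
N = -98 (N = 7*(-14) = -98)
u(-46)/N = 77/(-98) = 77*(-1/98) = -11/14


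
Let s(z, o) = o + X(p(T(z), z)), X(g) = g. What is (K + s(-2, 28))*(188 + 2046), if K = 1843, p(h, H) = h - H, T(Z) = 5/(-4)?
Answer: 8362979/2 ≈ 4.1815e+6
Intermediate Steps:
T(Z) = -5/4 (T(Z) = 5*(-¼) = -5/4)
s(z, o) = -5/4 + o - z (s(z, o) = o + (-5/4 - z) = -5/4 + o - z)
(K + s(-2, 28))*(188 + 2046) = (1843 + (-5/4 + 28 - 1*(-2)))*(188 + 2046) = (1843 + (-5/4 + 28 + 2))*2234 = (1843 + 115/4)*2234 = (7487/4)*2234 = 8362979/2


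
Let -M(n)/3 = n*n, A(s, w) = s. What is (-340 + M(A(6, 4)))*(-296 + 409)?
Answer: -50624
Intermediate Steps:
M(n) = -3*n² (M(n) = -3*n*n = -3*n²)
(-340 + M(A(6, 4)))*(-296 + 409) = (-340 - 3*6²)*(-296 + 409) = (-340 - 3*36)*113 = (-340 - 108)*113 = -448*113 = -50624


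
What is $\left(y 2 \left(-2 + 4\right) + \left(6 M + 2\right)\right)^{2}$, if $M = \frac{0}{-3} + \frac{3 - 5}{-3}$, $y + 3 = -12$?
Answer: $2916$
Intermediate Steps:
$y = -15$ ($y = -3 - 12 = -15$)
$M = \frac{2}{3}$ ($M = 0 \left(- \frac{1}{3}\right) + \left(3 - 5\right) \left(- \frac{1}{3}\right) = 0 - - \frac{2}{3} = 0 + \frac{2}{3} = \frac{2}{3} \approx 0.66667$)
$\left(y 2 \left(-2 + 4\right) + \left(6 M + 2\right)\right)^{2} = \left(- 15 \cdot 2 \left(-2 + 4\right) + \left(6 \cdot \frac{2}{3} + 2\right)\right)^{2} = \left(- 15 \cdot 2 \cdot 2 + \left(4 + 2\right)\right)^{2} = \left(\left(-15\right) 4 + 6\right)^{2} = \left(-60 + 6\right)^{2} = \left(-54\right)^{2} = 2916$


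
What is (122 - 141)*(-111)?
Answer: 2109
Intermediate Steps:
(122 - 141)*(-111) = -19*(-111) = 2109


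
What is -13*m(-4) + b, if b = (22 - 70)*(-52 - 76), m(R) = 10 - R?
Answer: 5962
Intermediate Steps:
b = 6144 (b = -48*(-128) = 6144)
-13*m(-4) + b = -13*(10 - 1*(-4)) + 6144 = -13*(10 + 4) + 6144 = -13*14 + 6144 = -182 + 6144 = 5962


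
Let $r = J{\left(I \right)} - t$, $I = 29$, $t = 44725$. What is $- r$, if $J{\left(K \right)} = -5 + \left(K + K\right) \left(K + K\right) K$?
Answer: $-52826$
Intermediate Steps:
$J{\left(K \right)} = -5 + 4 K^{3}$ ($J{\left(K \right)} = -5 + 2 K 2 K K = -5 + 4 K^{2} K = -5 + 4 K^{3}$)
$r = 52826$ ($r = \left(-5 + 4 \cdot 29^{3}\right) - 44725 = \left(-5 + 4 \cdot 24389\right) - 44725 = \left(-5 + 97556\right) - 44725 = 97551 - 44725 = 52826$)
$- r = \left(-1\right) 52826 = -52826$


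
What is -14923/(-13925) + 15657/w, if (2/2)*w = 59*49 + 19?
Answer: 17429977/2701450 ≈ 6.4521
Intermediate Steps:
w = 2910 (w = 59*49 + 19 = 2891 + 19 = 2910)
-14923/(-13925) + 15657/w = -14923/(-13925) + 15657/2910 = -14923*(-1/13925) + 15657*(1/2910) = 14923/13925 + 5219/970 = 17429977/2701450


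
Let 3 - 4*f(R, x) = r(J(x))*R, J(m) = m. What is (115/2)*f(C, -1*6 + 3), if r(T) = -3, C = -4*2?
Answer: -2415/8 ≈ -301.88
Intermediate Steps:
C = -8
f(R, x) = ¾ + 3*R/4 (f(R, x) = ¾ - (-3)*R/4 = ¾ + 3*R/4)
(115/2)*f(C, -1*6 + 3) = (115/2)*(¾ + (¾)*(-8)) = ((½)*115)*(¾ - 6) = (115/2)*(-21/4) = -2415/8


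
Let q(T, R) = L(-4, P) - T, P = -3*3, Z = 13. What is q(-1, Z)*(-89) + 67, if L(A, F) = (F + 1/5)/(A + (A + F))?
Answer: -5786/85 ≈ -68.071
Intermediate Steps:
P = -9
L(A, F) = (⅕ + F)/(F + 2*A) (L(A, F) = (F + ⅕)/(F + 2*A) = (⅕ + F)/(F + 2*A))
q(T, R) = 44/85 - T (q(T, R) = (⅕ - 9)/(-9 + 2*(-4)) - T = -44/5/(-9 - 8) - T = -44/5/(-17) - T = -1/17*(-44/5) - T = 44/85 - T)
q(-1, Z)*(-89) + 67 = (44/85 - 1*(-1))*(-89) + 67 = (44/85 + 1)*(-89) + 67 = (129/85)*(-89) + 67 = -11481/85 + 67 = -5786/85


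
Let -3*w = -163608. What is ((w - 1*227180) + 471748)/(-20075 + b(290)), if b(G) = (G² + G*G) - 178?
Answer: 299104/147947 ≈ 2.0217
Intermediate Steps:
w = 54536 (w = -⅓*(-163608) = 54536)
b(G) = -178 + 2*G² (b(G) = (G² + G²) - 178 = 2*G² - 178 = -178 + 2*G²)
((w - 1*227180) + 471748)/(-20075 + b(290)) = ((54536 - 1*227180) + 471748)/(-20075 + (-178 + 2*290²)) = ((54536 - 227180) + 471748)/(-20075 + (-178 + 2*84100)) = (-172644 + 471748)/(-20075 + (-178 + 168200)) = 299104/(-20075 + 168022) = 299104/147947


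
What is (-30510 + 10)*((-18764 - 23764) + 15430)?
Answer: 826489000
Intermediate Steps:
(-30510 + 10)*((-18764 - 23764) + 15430) = -30500*(-42528 + 15430) = -30500*(-27098) = 826489000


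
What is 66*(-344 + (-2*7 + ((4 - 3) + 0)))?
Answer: -23562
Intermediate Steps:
66*(-344 + (-2*7 + ((4 - 3) + 0))) = 66*(-344 + (-14 + (1 + 0))) = 66*(-344 + (-14 + 1)) = 66*(-344 - 13) = 66*(-357) = -23562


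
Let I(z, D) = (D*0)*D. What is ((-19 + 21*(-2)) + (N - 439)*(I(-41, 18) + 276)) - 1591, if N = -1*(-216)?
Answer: -63200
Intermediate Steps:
I(z, D) = 0 (I(z, D) = 0*D = 0)
N = 216
((-19 + 21*(-2)) + (N - 439)*(I(-41, 18) + 276)) - 1591 = ((-19 + 21*(-2)) + (216 - 439)*(0 + 276)) - 1591 = ((-19 - 42) - 223*276) - 1591 = (-61 - 61548) - 1591 = -61609 - 1591 = -63200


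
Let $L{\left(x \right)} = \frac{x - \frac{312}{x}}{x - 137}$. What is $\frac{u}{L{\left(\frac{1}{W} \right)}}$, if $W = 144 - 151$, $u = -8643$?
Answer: $\frac{8297280}{15287} \approx 542.77$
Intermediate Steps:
$W = -7$ ($W = 144 - 151 = -7$)
$L{\left(x \right)} = \frac{x - \frac{312}{x}}{-137 + x}$
$\frac{u}{L{\left(\frac{1}{W} \right)}} = - \frac{8643}{\frac{1}{\frac{1}{-7}} \frac{1}{-137 + \frac{1}{-7}} \left(-312 + \left(\frac{1}{-7}\right)^{2}\right)} = - \frac{8643}{\frac{1}{- \frac{1}{7}} \frac{1}{-137 - \frac{1}{7}} \left(-312 + \left(- \frac{1}{7}\right)^{2}\right)} = - \frac{8643}{\left(-7\right) \frac{1}{- \frac{960}{7}} \left(-312 + \frac{1}{49}\right)} = - \frac{8643}{\left(-7\right) \left(- \frac{7}{960}\right) \left(- \frac{15287}{49}\right)} = - \frac{8643}{- \frac{15287}{960}} = \left(-8643\right) \left(- \frac{960}{15287}\right) = \frac{8297280}{15287}$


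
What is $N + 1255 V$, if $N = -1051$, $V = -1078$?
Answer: $-1353941$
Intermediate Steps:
$N + 1255 V = -1051 + 1255 \left(-1078\right) = -1051 - 1352890 = -1353941$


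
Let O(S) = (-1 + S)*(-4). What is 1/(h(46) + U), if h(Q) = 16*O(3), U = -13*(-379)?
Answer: 1/4799 ≈ 0.00020838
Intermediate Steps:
U = 4927
O(S) = 4 - 4*S
h(Q) = -128 (h(Q) = 16*(4 - 4*3) = 16*(4 - 12) = 16*(-8) = -128)
1/(h(46) + U) = 1/(-128 + 4927) = 1/4799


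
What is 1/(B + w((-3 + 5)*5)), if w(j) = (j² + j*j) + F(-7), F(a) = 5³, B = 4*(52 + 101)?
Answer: 1/937 ≈ 0.0010672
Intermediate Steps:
B = 612 (B = 4*153 = 612)
F(a) = 125
w(j) = 125 + 2*j² (w(j) = (j² + j*j) + 125 = (j² + j²) + 125 = 2*j² + 125 = 125 + 2*j²)
1/(B + w((-3 + 5)*5)) = 1/(612 + (125 + 2*((-3 + 5)*5)²)) = 1/(612 + (125 + 2*(2*5)²)) = 1/(612 + (125 + 2*10²)) = 1/(612 + (125 + 2*100)) = 1/(612 + (125 + 200)) = 1/(612 + 325) = 1/937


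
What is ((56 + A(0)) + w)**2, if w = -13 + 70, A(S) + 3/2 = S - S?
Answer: 49729/4 ≈ 12432.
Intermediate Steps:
A(S) = -3/2 (A(S) = -3/2 + (S - S) = -3/2 + 0 = -3/2)
w = 57
((56 + A(0)) + w)**2 = ((56 - 3/2) + 57)**2 = (109/2 + 57)**2 = (223/2)**2 = 49729/4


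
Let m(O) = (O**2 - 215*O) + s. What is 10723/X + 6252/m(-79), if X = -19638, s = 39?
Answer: -14077091/50764230 ≈ -0.27730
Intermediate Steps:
m(O) = 39 + O**2 - 215*O (m(O) = (O**2 - 215*O) + 39 = 39 + O**2 - 215*O)
10723/X + 6252/m(-79) = 10723/(-19638) + 6252/(39 + (-79)**2 - 215*(-79)) = 10723*(-1/19638) + 6252/(39 + 6241 + 16985) = -10723/19638 + 6252/23265 = -10723/19638 + 6252*(1/23265) = -10723/19638 + 2084/7755 = -14077091/50764230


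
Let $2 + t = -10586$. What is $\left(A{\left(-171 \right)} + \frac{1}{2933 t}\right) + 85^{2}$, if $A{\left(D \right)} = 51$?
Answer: $\frac{225953298703}{31054604} \approx 7276.0$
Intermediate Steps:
$t = -10588$ ($t = -2 - 10586 = -10588$)
$\left(A{\left(-171 \right)} + \frac{1}{2933 t}\right) + 85^{2} = \left(51 + \frac{1}{2933 \left(-10588\right)}\right) + 85^{2} = \left(51 + \frac{1}{2933} \left(- \frac{1}{10588}\right)\right) + 7225 = \left(51 - \frac{1}{31054604}\right) + 7225 = \frac{1583784803}{31054604} + 7225 = \frac{225953298703}{31054604}$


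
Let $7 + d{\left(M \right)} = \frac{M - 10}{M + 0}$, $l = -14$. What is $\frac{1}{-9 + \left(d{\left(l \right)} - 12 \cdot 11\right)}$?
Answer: $- \frac{7}{1024} \approx -0.0068359$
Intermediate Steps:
$d{\left(M \right)} = -7 + \frac{-10 + M}{M}$ ($d{\left(M \right)} = -7 + \frac{M - 10}{M + 0} = -7 + \frac{-10 + M}{M}$)
$\frac{1}{-9 + \left(d{\left(l \right)} - 12 \cdot 11\right)} = \frac{1}{-9 - \left(6 + 132 - \frac{5}{7}\right)} = \frac{1}{-9 - \frac{961}{7}} = \frac{1}{- \frac{1024}{7}} = - \frac{7}{1024}$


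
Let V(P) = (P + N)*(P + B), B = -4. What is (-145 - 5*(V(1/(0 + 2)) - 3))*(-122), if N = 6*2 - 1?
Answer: -17385/2 ≈ -8692.5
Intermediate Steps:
N = 11 (N = 12 - 1 = 11)
V(P) = (-4 + P)*(11 + P) (V(P) = (P + 11)*(P - 4) = (11 + P)*(-4 + P) = (-4 + P)*(11 + P))
(-145 - 5*(V(1/(0 + 2)) - 3))*(-122) = (-145 - 5*((-44 + (1/(0 + 2))**2 + 7/(0 + 2)) - 3))*(-122) = (-145 - 5*((-44 + (1/2)**2 + 7/2) - 3))*(-122) = (-145 - 5*((-44 + (1/2)**2 + 7*(1/2)) - 3))*(-122) = (-145 - 5*((-44 + 1/4 + 7/2) - 3))*(-122) = (-145 - 5*(-161/4 - 3))*(-122) = (-145 - 5*(-173/4))*(-122) = (-145 + 865/4)*(-122) = (285/4)*(-122) = -17385/2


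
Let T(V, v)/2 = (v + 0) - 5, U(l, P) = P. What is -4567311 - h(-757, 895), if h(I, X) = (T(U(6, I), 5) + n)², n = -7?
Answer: -4567360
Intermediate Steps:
T(V, v) = -10 + 2*v (T(V, v) = 2*((v + 0) - 5) = 2*(v - 5) = 2*(-5 + v) = -10 + 2*v)
h(I, X) = 49 (h(I, X) = ((-10 + 2*5) - 7)² = ((-10 + 10) - 7)² = (0 - 7)² = (-7)² = 49)
-4567311 - h(-757, 895) = -4567311 - 1*49 = -4567311 - 49 = -4567360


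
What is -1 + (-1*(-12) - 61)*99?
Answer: -4852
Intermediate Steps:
-1 + (-1*(-12) - 61)*99 = -1 + (12 - 61)*99 = -1 - 49*99 = -1 - 4851 = -4852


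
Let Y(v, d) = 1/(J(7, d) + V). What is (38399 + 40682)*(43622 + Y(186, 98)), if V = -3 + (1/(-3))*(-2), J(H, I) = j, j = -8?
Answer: 3449663729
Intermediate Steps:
J(H, I) = -8
V = -7/3 (V = -3 + (1*(-1/3))*(-2) = -3 - 1/3*(-2) = -3 + 2/3 = -7/3 ≈ -2.3333)
Y(v, d) = -3/31 (Y(v, d) = 1/(-8 - 7/3) = 1/(-31/3) = -3/31)
(38399 + 40682)*(43622 + Y(186, 98)) = (38399 + 40682)*(43622 - 3/31) = 79081*(1352279/31) = 3449663729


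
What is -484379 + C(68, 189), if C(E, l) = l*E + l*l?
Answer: -435806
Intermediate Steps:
C(E, l) = l² + E*l (C(E, l) = E*l + l² = l² + E*l)
-484379 + C(68, 189) = -484379 + 189*(68 + 189) = -484379 + 189*257 = -484379 + 48573 = -435806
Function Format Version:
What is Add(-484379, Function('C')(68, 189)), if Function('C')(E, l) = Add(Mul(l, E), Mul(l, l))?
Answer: -435806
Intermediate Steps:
Function('C')(E, l) = Add(Pow(l, 2), Mul(E, l)) (Function('C')(E, l) = Add(Mul(E, l), Pow(l, 2)) = Add(Pow(l, 2), Mul(E, l)))
Add(-484379, Function('C')(68, 189)) = Add(-484379, Mul(189, Add(68, 189))) = Add(-484379, Mul(189, 257)) = Add(-484379, 48573) = -435806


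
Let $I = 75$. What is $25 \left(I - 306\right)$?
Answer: $-5775$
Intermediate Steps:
$25 \left(I - 306\right) = 25 \left(75 - 306\right) = 25 \left(-231\right) = -5775$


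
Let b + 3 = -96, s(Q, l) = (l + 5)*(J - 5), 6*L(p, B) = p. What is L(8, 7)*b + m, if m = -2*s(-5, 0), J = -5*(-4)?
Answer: -282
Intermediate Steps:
J = 20
L(p, B) = p/6
s(Q, l) = 75 + 15*l (s(Q, l) = (l + 5)*(20 - 5) = (5 + l)*15 = 75 + 15*l)
b = -99 (b = -3 - 96 = -99)
m = -150 (m = -2*(75 + 15*0) = -2*(75 + 0) = -2*75 = -150)
L(8, 7)*b + m = ((⅙)*8)*(-99) - 150 = (4/3)*(-99) - 150 = -132 - 150 = -282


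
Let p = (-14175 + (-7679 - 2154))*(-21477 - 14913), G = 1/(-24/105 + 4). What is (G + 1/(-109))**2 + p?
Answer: 180858488235453769/207014544 ≈ 8.7365e+8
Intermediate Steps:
G = 35/132 (G = 1/(-24*1/105 + 4) = 1/(-8/35 + 4) = 1/(132/35) = 35/132 ≈ 0.26515)
p = 873651120 (p = (-14175 - 9833)*(-36390) = -24008*(-36390) = 873651120)
(G + 1/(-109))**2 + p = (35/132 + 1/(-109))**2 + 873651120 = (35/132 - 1/109)**2 + 873651120 = (3683/14388)**2 + 873651120 = 13564489/207014544 + 873651120 = 180858488235453769/207014544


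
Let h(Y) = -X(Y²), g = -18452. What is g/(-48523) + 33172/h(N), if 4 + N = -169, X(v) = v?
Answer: -1057355048/1452244867 ≈ -0.72808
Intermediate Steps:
N = -173 (N = -4 - 169 = -173)
h(Y) = -Y²
g/(-48523) + 33172/h(N) = -18452/(-48523) + 33172/((-1*(-173)²)) = -18452*(-1/48523) + 33172/((-1*29929)) = 18452/48523 + 33172/(-29929) = 18452/48523 + 33172*(-1/29929) = 18452/48523 - 33172/29929 = -1057355048/1452244867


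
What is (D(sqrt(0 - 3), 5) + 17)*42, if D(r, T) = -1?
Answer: 672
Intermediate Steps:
(D(sqrt(0 - 3), 5) + 17)*42 = (-1 + 17)*42 = 16*42 = 672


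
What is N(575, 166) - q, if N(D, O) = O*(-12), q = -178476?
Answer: 176484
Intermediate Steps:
N(D, O) = -12*O
N(575, 166) - q = -12*166 - 1*(-178476) = -1992 + 178476 = 176484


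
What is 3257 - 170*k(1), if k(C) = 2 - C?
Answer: 3087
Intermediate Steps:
3257 - 170*k(1) = 3257 - 170*(2 - 1*1) = 3257 - 170*(2 - 1) = 3257 - 170 = 3087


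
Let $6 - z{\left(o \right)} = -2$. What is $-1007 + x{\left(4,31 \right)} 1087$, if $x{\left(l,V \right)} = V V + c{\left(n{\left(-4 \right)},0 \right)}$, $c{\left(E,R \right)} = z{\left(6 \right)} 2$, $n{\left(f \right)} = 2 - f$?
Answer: $1060992$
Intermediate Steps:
$z{\left(o \right)} = 8$ ($z{\left(o \right)} = 6 - -2 = 6 + 2 = 8$)
$c{\left(E,R \right)} = 16$ ($c{\left(E,R \right)} = 8 \cdot 2 = 16$)
$x{\left(l,V \right)} = 16 + V^{2}$ ($x{\left(l,V \right)} = V V + 16 = V^{2} + 16 = 16 + V^{2}$)
$-1007 + x{\left(4,31 \right)} 1087 = -1007 + \left(16 + 31^{2}\right) 1087 = -1007 + \left(16 + 961\right) 1087 = -1007 + 977 \cdot 1087 = -1007 + 1061999 = 1060992$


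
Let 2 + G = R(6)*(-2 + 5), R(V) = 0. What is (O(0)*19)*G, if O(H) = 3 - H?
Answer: -114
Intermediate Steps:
G = -2 (G = -2 + 0*(-2 + 5) = -2 + 0*3 = -2 + 0 = -2)
(O(0)*19)*G = ((3 - 1*0)*19)*(-2) = ((3 + 0)*19)*(-2) = (3*19)*(-2) = 57*(-2) = -114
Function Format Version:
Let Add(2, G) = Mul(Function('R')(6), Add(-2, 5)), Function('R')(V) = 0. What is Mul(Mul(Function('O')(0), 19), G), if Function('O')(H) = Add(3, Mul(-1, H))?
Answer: -114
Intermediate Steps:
G = -2 (G = Add(-2, Mul(0, Add(-2, 5))) = Add(-2, Mul(0, 3)) = Add(-2, 0) = -2)
Mul(Mul(Function('O')(0), 19), G) = Mul(Mul(Add(3, Mul(-1, 0)), 19), -2) = Mul(Mul(Add(3, 0), 19), -2) = Mul(Mul(3, 19), -2) = Mul(57, -2) = -114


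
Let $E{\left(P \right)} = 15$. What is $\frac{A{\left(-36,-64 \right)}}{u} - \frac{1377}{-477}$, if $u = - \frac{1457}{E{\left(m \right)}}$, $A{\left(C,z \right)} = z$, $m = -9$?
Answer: $\frac{273801}{77221} \approx 3.5457$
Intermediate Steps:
$u = - \frac{1457}{15} \approx -97.133$
$\frac{A{\left(-36,-64 \right)}}{u} - \frac{1377}{-477} = - \frac{64}{- \frac{1457}{15}} - \frac{1377}{-477} = \left(-64\right) \left(- \frac{15}{1457}\right) - - \frac{153}{53} = \frac{960}{1457} + \frac{153}{53} = \frac{273801}{77221}$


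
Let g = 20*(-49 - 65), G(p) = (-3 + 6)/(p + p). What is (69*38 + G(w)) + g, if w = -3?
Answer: 683/2 ≈ 341.50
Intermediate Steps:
G(p) = 3/(2*p) (G(p) = 3/((2*p)) = 3*(1/(2*p)) = 3/(2*p))
g = -2280 (g = 20*(-114) = -2280)
(69*38 + G(w)) + g = (69*38 + (3/2)/(-3)) - 2280 = (2622 + (3/2)*(-⅓)) - 2280 = (2622 - ½) - 2280 = 5243/2 - 2280 = 683/2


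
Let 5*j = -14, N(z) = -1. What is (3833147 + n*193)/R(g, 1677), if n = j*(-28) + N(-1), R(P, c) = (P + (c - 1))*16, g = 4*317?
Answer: 9620213/117760 ≈ 81.693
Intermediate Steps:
g = 1268
j = -14/5 (j = (⅕)*(-14) = -14/5 ≈ -2.8000)
R(P, c) = -16 + 16*P + 16*c (R(P, c) = (P + (-1 + c))*16 = (-1 + P + c)*16 = -16 + 16*P + 16*c)
n = 387/5 (n = -14/5*(-28) - 1 = 392/5 - 1 = 387/5 ≈ 77.400)
(3833147 + n*193)/R(g, 1677) = (3833147 + (387/5)*193)/(-16 + 16*1268 + 16*1677) = (3833147 + 74691/5)/(-16 + 20288 + 26832) = (19240426/5)/47104 = (19240426/5)*(1/47104) = 9620213/117760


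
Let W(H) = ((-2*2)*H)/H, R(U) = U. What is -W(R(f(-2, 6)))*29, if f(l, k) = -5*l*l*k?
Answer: 116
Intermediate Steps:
f(l, k) = -5*k*l² (f(l, k) = -5*l²*k = -5*k*l²)
W(H) = -4 (W(H) = (-4*H)/H = -4)
-W(R(f(-2, 6)))*29 = -1*(-4)*29 = 4*29 = 116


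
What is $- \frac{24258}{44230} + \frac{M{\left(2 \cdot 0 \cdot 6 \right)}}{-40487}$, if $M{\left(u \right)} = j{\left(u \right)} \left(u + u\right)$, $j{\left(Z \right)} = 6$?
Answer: $- \frac{12129}{22115} \approx -0.54845$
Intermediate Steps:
$M{\left(u \right)} = 12 u$ ($M{\left(u \right)} = 6 \left(u + u\right) = 6 \cdot 2 u = 12 u$)
$- \frac{24258}{44230} + \frac{M{\left(2 \cdot 0 \cdot 6 \right)}}{-40487} = - \frac{24258}{44230} + \frac{12 \cdot 2 \cdot 0 \cdot 6}{-40487} = \left(-24258\right) \frac{1}{44230} + 12 \cdot 0 \cdot 6 \left(- \frac{1}{40487}\right) = - \frac{12129}{22115} + 12 \cdot 0 \left(- \frac{1}{40487}\right) = - \frac{12129}{22115} + 0 \left(- \frac{1}{40487}\right) = - \frac{12129}{22115} + 0 = - \frac{12129}{22115}$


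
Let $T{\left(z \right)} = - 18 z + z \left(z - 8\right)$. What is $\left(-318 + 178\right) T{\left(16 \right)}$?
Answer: $22400$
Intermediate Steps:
$T{\left(z \right)} = - 18 z + z \left(-8 + z\right)$
$\left(-318 + 178\right) T{\left(16 \right)} = \left(-318 + 178\right) 16 \left(-26 + 16\right) = - 140 \cdot 16 \left(-10\right) = \left(-140\right) \left(-160\right) = 22400$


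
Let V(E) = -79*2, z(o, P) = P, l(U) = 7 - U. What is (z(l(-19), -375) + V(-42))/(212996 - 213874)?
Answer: 533/878 ≈ 0.60706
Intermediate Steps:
V(E) = -158
(z(l(-19), -375) + V(-42))/(212996 - 213874) = (-375 - 158)/(212996 - 213874) = -533/(-878) = -533*(-1/878) = 533/878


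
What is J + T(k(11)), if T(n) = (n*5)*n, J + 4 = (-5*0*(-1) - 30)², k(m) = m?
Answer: 1501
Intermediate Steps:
J = 896 (J = -4 + (-5*0*(-1) - 30)² = -4 + (0*(-1) - 30)² = -4 + (0 - 30)² = -4 + (-30)² = -4 + 900 = 896)
T(n) = 5*n² (T(n) = (5*n)*n = 5*n²)
J + T(k(11)) = 896 + 5*11² = 896 + 5*121 = 896 + 605 = 1501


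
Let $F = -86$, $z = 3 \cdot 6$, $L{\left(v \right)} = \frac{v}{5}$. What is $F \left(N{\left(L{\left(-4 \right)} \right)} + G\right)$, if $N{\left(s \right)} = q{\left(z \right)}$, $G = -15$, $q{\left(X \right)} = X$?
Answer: $-258$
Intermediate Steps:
$L{\left(v \right)} = \frac{v}{5}$ ($L{\left(v \right)} = v \frac{1}{5} = \frac{v}{5}$)
$z = 18$
$N{\left(s \right)} = 18$
$F \left(N{\left(L{\left(-4 \right)} \right)} + G\right) = - 86 \left(18 - 15\right) = \left(-86\right) 3 = -258$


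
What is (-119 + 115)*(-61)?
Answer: 244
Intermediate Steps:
(-119 + 115)*(-61) = -4*(-61) = 244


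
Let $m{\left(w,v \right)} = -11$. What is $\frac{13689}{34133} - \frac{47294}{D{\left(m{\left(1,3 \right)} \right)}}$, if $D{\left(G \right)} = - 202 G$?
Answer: $- \frac{71994052}{3447433} \approx -20.883$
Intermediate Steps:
$\frac{13689}{34133} - \frac{47294}{D{\left(m{\left(1,3 \right)} \right)}} = \frac{13689}{34133} - \frac{47294}{\left(-202\right) \left(-11\right)} = 13689 \cdot \frac{1}{34133} - \frac{47294}{2222} = \frac{13689}{34133} - \frac{23647}{1111} = - \frac{71994052}{3447433}$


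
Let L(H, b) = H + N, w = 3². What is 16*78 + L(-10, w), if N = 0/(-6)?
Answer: 1238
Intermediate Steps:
N = 0 (N = 0*(-⅙) = 0)
w = 9
L(H, b) = H (L(H, b) = H + 0 = H)
16*78 + L(-10, w) = 16*78 - 10 = 1248 - 10 = 1238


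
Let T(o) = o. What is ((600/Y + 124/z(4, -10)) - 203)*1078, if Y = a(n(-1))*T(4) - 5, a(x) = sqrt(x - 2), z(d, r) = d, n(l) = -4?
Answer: -2333576/11 - 235200*I*sqrt(6)/11 ≈ -2.1214e+5 - 52375.0*I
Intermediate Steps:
a(x) = sqrt(-2 + x)
Y = -5 + 4*I*sqrt(6) (Y = sqrt(-2 - 4)*4 - 5 = sqrt(-6)*4 - 5 = (I*sqrt(6))*4 - 5 = 4*I*sqrt(6) - 5 = -5 + 4*I*sqrt(6) ≈ -5.0 + 9.798*I)
((600/Y + 124/z(4, -10)) - 203)*1078 = ((600/(-5 + 4*I*sqrt(6)) + 124/4) - 203)*1078 = ((600/(-5 + 4*I*sqrt(6)) + 124*(1/4)) - 203)*1078 = ((600/(-5 + 4*I*sqrt(6)) + 31) - 203)*1078 = ((31 + 600/(-5 + 4*I*sqrt(6))) - 203)*1078 = (-172 + 600/(-5 + 4*I*sqrt(6)))*1078 = -185416 + 646800/(-5 + 4*I*sqrt(6))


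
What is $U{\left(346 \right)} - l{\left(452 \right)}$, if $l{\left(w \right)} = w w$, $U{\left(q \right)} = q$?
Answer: $-203958$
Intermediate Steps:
$l{\left(w \right)} = w^{2}$
$U{\left(346 \right)} - l{\left(452 \right)} = 346 - 452^{2} = 346 - 204304 = -203958$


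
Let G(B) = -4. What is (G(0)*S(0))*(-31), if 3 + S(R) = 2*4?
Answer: 620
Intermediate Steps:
S(R) = 5 (S(R) = -3 + 2*4 = -3 + 8 = 5)
(G(0)*S(0))*(-31) = -4*5*(-31) = -20*(-31) = 620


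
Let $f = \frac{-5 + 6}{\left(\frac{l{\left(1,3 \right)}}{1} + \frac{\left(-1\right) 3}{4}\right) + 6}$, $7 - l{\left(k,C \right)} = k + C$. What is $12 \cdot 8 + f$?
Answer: $\frac{3172}{33} \approx 96.121$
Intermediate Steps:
$l{\left(k,C \right)} = 7 - C - k$ ($l{\left(k,C \right)} = 7 - \left(k + C\right) = 7 - \left(C + k\right) = 7 - C - k$)
$f = \frac{4}{33}$ ($f = \frac{-5 + 6}{\left(\frac{7 - 3 - 1}{1} + \frac{\left(-1\right) 3}{4}\right) + 6} = 1 \frac{1}{\left(\left(7 - 3 - 1\right) 1 - \frac{3}{4}\right) + 6} = 1 \frac{1}{\left(3 \cdot 1 - \frac{3}{4}\right) + 6} = 1 \frac{1}{\left(3 - \frac{3}{4}\right) + 6} = 1 \frac{1}{\frac{9}{4} + 6} = 1 \frac{1}{\frac{33}{4}} = 1 \cdot \frac{4}{33} = \frac{4}{33} \approx 0.12121$)
$12 \cdot 8 + f = 12 \cdot 8 + \frac{4}{33} = 96 + \frac{4}{33} = \frac{3172}{33}$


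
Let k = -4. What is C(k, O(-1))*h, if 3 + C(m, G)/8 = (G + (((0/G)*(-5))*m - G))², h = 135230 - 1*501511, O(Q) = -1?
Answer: 8790744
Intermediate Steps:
h = -366281 (h = 135230 - 501511 = -366281)
C(m, G) = -24 (C(m, G) = -24 + 8*(G + (((0/G)*(-5))*m - G))² = -24 + 8*(G + ((0*(-5))*m - G))² = -24 + 8*(G + (0*m - G))² = -24 + 8*(G + (0 - G))² = -24 + 8*(G - G)² = -24 + 8*0² = -24 + 8*0 = -24 + 0 = -24)
C(k, O(-1))*h = -24*(-366281) = 8790744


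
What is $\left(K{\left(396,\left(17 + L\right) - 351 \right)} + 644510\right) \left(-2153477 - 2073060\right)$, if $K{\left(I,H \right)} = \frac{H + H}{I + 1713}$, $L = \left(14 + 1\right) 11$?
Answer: $- \frac{5745010239614324}{2109} \approx -2.724 \cdot 10^{12}$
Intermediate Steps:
$L = 165$ ($L = 15 \cdot 11 = 165$)
$K{\left(I,H \right)} = \frac{2 H}{1713 + I}$
$\left(K{\left(396,\left(17 + L\right) - 351 \right)} + 644510\right) \left(-2153477 - 2073060\right) = \left(\frac{2 \left(\left(17 + 165\right) - 351\right)}{1713 + 396} + 644510\right) \left(-2153477 - 2073060\right) = \left(\frac{2 \left(182 - 351\right)}{2109} + 644510\right) \left(-4226537\right) = \left(2 \left(-169\right) \frac{1}{2109} + 644510\right) \left(-4226537\right) = \left(- \frac{338}{2109} + 644510\right) \left(-4226537\right) = \frac{1359271252}{2109} \left(-4226537\right) = - \frac{5745010239614324}{2109}$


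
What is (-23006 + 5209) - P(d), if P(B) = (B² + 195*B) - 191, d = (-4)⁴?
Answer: -133062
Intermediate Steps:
d = 256
P(B) = -191 + B² + 195*B
(-23006 + 5209) - P(d) = (-23006 + 5209) - (-191 + 256² + 195*256) = -17797 - (-191 + 65536 + 49920) = -17797 - 1*115265 = -17797 - 115265 = -133062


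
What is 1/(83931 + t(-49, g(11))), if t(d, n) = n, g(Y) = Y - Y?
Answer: 1/83931 ≈ 1.1915e-5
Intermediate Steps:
g(Y) = 0
1/(83931 + t(-49, g(11))) = 1/(83931 + 0) = 1/83931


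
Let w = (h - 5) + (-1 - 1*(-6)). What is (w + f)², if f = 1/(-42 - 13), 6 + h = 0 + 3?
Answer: 27556/3025 ≈ 9.1094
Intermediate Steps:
h = -3 (h = -6 + (0 + 3) = -6 + 3 = -3)
f = -1/55 (f = 1/(-55) = -1/55 ≈ -0.018182)
w = -3 (w = (-3 - 5) + (-1 - 1*(-6)) = -8 + (-1 + 6) = -8 + 5 = -3)
(w + f)² = (-3 - 1/55)² = (-166/55)² = 27556/3025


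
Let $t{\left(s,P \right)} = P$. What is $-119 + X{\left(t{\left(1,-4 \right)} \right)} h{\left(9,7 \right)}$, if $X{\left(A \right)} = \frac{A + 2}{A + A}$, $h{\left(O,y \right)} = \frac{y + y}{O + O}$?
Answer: $- \frac{4277}{36} \approx -118.81$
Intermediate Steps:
$h{\left(O,y \right)} = \frac{y}{O}$ ($h{\left(O,y \right)} = \frac{2 y}{2 O} = 2 y \frac{1}{2 O} = \frac{y}{O}$)
$X{\left(A \right)} = \frac{2 + A}{2 A}$
$-119 + X{\left(t{\left(1,-4 \right)} \right)} h{\left(9,7 \right)} = -119 + \frac{2 - 4}{2 \left(-4\right)} \frac{7}{9} = -119 + \frac{1}{2} \left(- \frac{1}{4}\right) \left(-2\right) 7 \cdot \frac{1}{9} = -119 + \frac{1}{4} \cdot \frac{7}{9} = -119 + \frac{7}{36} = - \frac{4277}{36}$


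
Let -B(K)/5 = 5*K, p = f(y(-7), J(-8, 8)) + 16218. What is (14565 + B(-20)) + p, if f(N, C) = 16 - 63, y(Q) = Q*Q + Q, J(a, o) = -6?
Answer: 31236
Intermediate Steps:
y(Q) = Q + Q² (y(Q) = Q² + Q = Q + Q²)
f(N, C) = -47
p = 16171 (p = -47 + 16218 = 16171)
B(K) = -25*K
(14565 + B(-20)) + p = (14565 - 25*(-20)) + 16171 = (14565 + 500) + 16171 = 15065 + 16171 = 31236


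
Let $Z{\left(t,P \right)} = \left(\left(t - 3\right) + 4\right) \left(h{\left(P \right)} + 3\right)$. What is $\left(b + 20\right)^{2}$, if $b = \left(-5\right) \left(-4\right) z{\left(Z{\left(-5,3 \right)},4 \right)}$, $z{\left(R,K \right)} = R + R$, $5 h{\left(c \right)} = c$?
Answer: $309136$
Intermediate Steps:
$h{\left(c \right)} = \frac{c}{5}$
$Z{\left(t,P \right)} = \left(1 + t\right) \left(3 + \frac{P}{5}\right)$ ($Z{\left(t,P \right)} = \left(\left(t - 3\right) + 4\right) \left(\frac{P}{5} + 3\right) = \left(\left(-3 + t\right) + 4\right) \left(3 + \frac{P}{5}\right) = \left(1 + t\right) \left(3 + \frac{P}{5}\right)$)
$z{\left(R,K \right)} = 2 R$
$b = -576$ ($b = \left(-5\right) \left(-4\right) 2 \left(3 + 3 \left(-5\right) + \frac{1}{5} \cdot 3 + \frac{1}{5} \cdot 3 \left(-5\right)\right) = 20 \cdot 2 \left(3 - 15 + \frac{3}{5} - 3\right) = 20 \cdot 2 \left(- \frac{72}{5}\right) = 20 \left(- \frac{144}{5}\right) = -576$)
$\left(b + 20\right)^{2} = \left(-576 + 20\right)^{2} = \left(-556\right)^{2} = 309136$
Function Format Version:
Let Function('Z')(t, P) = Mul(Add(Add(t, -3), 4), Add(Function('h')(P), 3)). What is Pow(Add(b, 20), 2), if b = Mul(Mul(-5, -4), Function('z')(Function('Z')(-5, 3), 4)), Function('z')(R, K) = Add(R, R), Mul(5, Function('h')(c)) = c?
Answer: 309136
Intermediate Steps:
Function('h')(c) = Mul(Rational(1, 5), c)
Function('Z')(t, P) = Mul(Add(1, t), Add(3, Mul(Rational(1, 5), P))) (Function('Z')(t, P) = Mul(Add(Add(t, -3), 4), Add(Mul(Rational(1, 5), P), 3)) = Mul(Add(Add(-3, t), 4), Add(3, Mul(Rational(1, 5), P))) = Mul(Add(1, t), Add(3, Mul(Rational(1, 5), P))))
Function('z')(R, K) = Mul(2, R)
b = -576 (b = Mul(Mul(-5, -4), Mul(2, Add(3, Mul(3, -5), Mul(Rational(1, 5), 3), Mul(Rational(1, 5), 3, -5)))) = Mul(20, Mul(2, Add(3, -15, Rational(3, 5), -3))) = Mul(20, Mul(2, Rational(-72, 5))) = Mul(20, Rational(-144, 5)) = -576)
Pow(Add(b, 20), 2) = Pow(Add(-576, 20), 2) = Pow(-556, 2) = 309136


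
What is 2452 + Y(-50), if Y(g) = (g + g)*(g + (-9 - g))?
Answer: 3352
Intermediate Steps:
Y(g) = -18*g (Y(g) = (2*g)*(-9) = -18*g)
2452 + Y(-50) = 2452 - 18*(-50) = 2452 + 900 = 3352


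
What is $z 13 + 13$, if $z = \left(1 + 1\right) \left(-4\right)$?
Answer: $-91$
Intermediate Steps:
$z = -8$ ($z = 2 \left(-4\right) = -8$)
$z 13 + 13 = \left(-8\right) 13 + 13 = -104 + 13 = -91$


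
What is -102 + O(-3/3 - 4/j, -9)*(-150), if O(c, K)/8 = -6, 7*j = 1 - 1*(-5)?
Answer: 7098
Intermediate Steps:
j = 6/7 (j = (1 - 1*(-5))/7 = (1 + 5)/7 = (⅐)*6 = 6/7 ≈ 0.85714)
O(c, K) = -48 (O(c, K) = 8*(-6) = -48)
-102 + O(-3/3 - 4/j, -9)*(-150) = -102 - 48*(-150) = -102 + 7200 = 7098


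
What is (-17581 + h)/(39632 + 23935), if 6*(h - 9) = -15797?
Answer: -121229/381402 ≈ -0.31785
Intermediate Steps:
h = -15743/6 (h = 9 + (⅙)*(-15797) = 9 - 15797/6 = -15743/6 ≈ -2623.8)
(-17581 + h)/(39632 + 23935) = (-17581 - 15743/6)/(39632 + 23935) = -121229/6/63567 = -121229/6*1/63567 = -121229/381402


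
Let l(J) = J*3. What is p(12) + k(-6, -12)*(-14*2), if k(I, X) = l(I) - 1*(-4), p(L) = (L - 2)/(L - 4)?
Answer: 1573/4 ≈ 393.25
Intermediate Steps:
l(J) = 3*J
p(L) = (-2 + L)/(-4 + L)
k(I, X) = 4 + 3*I (k(I, X) = 3*I - 1*(-4) = 3*I + 4 = 4 + 3*I)
p(12) + k(-6, -12)*(-14*2) = (-2 + 12)/(-4 + 12) + (4 + 3*(-6))*(-14*2) = 10/8 + (4 - 18)*(-28) = (1/8)*10 - 14*(-28) = 5/4 + 392 = 1573/4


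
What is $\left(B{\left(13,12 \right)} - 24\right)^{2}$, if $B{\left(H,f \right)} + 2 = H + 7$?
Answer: $36$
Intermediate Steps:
$B{\left(H,f \right)} = 5 + H$ ($B{\left(H,f \right)} = -2 + \left(H + 7\right) = -2 + \left(7 + H\right) = 5 + H$)
$\left(B{\left(13,12 \right)} - 24\right)^{2} = \left(\left(5 + 13\right) - 24\right)^{2} = \left(18 - 24\right)^{2} = \left(-6\right)^{2} = 36$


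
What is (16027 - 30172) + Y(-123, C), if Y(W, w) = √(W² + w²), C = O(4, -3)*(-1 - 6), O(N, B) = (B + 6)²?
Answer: -14145 + 3*√2122 ≈ -14007.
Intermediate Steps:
O(N, B) = (6 + B)²
C = -63 (C = (6 - 3)²*(-1 - 6) = 3²*(-7) = 9*(-7) = -63)
(16027 - 30172) + Y(-123, C) = (16027 - 30172) + √((-123)² + (-63)²) = -14145 + √(15129 + 3969) = -14145 + √19098 = -14145 + 3*√2122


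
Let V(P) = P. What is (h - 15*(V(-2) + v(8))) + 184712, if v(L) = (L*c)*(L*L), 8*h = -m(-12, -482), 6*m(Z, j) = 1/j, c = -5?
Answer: 5162613313/23136 ≈ 2.2314e+5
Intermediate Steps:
m(Z, j) = 1/(6*j)
h = 1/23136 (h = (-1/(6*(-482)))/8 = (-(-1)/(6*482))/8 = (-1*(-1/2892))/8 = (1/8)*(1/2892) = 1/23136 ≈ 4.3223e-5)
v(L) = -5*L**3 (v(L) = (L*(-5))*(L*L) = (-5*L)*L**2 = -5*L**3)
(h - 15*(V(-2) + v(8))) + 184712 = (1/23136 - 15*(-2 - 5*8**3)) + 184712 = (1/23136 - 15*(-2 - 5*512)) + 184712 = (1/23136 - 15*(-2 - 2560)) + 184712 = (1/23136 - 15*(-2562)) + 184712 = (1/23136 + 38430) + 184712 = 889116481/23136 + 184712 = 5162613313/23136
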